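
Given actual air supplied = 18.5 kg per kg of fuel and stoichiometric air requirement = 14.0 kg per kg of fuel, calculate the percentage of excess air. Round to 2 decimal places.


Excess air = actual - stoichiometric = 18.5 - 14.0 = 4.50 kg/kg fuel
Excess air % = (excess / stoich) * 100 = (4.50 / 14.0) * 100 = 32.14%


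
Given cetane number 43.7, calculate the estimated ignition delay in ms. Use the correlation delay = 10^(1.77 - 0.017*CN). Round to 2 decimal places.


delay = 10^(1.77 - 0.017*CN)
Exponent = 1.77 - 0.017*43.7 = 1.0271
delay = 10^1.0271 = 10.64 ms


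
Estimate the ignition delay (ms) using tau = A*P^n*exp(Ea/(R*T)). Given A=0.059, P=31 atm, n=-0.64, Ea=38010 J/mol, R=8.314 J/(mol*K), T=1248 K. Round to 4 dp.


tau = A * P^n * exp(Ea/(R*T))
P^n = 31^(-0.64) = 0.11105255
Ea/(R*T) = 38010/(8.314*1248) = 3.663307
exp(Ea/(R*T)) = 38.990053
tau = 0.059 * 0.11105255 * 38.990053 = 0.2555 ms


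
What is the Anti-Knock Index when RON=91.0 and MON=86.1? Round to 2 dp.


AKI = (RON + MON) / 2
AKI = (91.0 + 86.1) / 2
AKI = 177.1 / 2 = 88.55


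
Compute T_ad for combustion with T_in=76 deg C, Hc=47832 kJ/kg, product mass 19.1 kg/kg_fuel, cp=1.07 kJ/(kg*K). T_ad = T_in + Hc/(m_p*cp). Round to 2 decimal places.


T_ad = T_in + Hc / (m_p * cp)
Denominator = 19.1 * 1.07 = 20.4370
Temperature rise = 47832 / 20.4370 = 2340.46 K
T_ad = 76 + 2340.46 = 2416.46 deg C


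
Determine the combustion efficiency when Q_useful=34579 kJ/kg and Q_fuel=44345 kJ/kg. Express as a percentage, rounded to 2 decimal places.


Efficiency = (Q_useful / Q_fuel) * 100
Efficiency = (34579 / 44345) * 100
Efficiency = 0.7798 * 100 = 77.98%


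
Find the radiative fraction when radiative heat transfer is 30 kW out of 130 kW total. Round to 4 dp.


f_rad = Q_rad / Q_total
f_rad = 30 / 130 = 0.2308


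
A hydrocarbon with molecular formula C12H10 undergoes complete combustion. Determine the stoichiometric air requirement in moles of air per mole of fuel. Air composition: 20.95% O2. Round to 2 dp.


Balanced combustion: C12H10 + 14.5 O2 -> 12 CO2 + 5 H2O
O2 needed = C + H/4 = 12 + 10/4 = 14.50 moles
Air moles = O2 / 0.2095 = 14.50 / 0.2095 = 69.21 moles air


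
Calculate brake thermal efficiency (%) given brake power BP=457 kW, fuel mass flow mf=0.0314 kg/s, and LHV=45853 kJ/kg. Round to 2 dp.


eta_BTE = (BP / (mf * LHV)) * 100
Denominator = 0.0314 * 45853 = 1439.7842 kW
eta_BTE = (457 / 1439.7842) * 100 = 31.74%


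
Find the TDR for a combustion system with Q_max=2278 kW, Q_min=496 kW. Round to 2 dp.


TDR = Q_max / Q_min
TDR = 2278 / 496 = 4.59


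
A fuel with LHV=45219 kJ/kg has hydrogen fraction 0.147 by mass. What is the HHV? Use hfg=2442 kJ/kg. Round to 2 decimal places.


HHV = LHV + hfg * 9 * H
Water addition = 2442 * 9 * 0.147 = 3230.766 kJ/kg
HHV = 45219 + 3230.766 = 48449.77 kJ/kg


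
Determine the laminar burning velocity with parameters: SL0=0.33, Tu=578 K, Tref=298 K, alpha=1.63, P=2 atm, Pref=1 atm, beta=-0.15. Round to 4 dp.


SL = SL0 * (Tu/Tref)^alpha * (P/Pref)^beta
T ratio = 578/298 = 1.93959732
(T ratio)^alpha = 1.93959732^1.63 = 2.944217
(P/Pref)^beta = 2^(-0.15) = 0.901250
SL = 0.33 * 2.944217 * 0.901250 = 0.8756 m/s


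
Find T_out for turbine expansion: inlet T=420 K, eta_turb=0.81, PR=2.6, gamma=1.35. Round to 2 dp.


T_out = T_in * (1 - eta * (1 - PR^(-(gamma-1)/gamma)))
Exponent = -(1.35-1)/1.35 = -0.25925926
PR^exp = 2.6^(-0.25925926) = 0.78057442
Factor = 1 - 0.81*(1 - 0.78057442) = 0.82226528
T_out = 420 * 0.82226528 = 345.35 K


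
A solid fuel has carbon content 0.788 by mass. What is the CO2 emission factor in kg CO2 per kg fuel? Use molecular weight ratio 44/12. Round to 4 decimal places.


EF = C_frac * (M_CO2 / M_C)
EF = 0.788 * (44/12)
EF = 0.788 * 3.666667 = 2.8893 kg_CO2/kg_fuel


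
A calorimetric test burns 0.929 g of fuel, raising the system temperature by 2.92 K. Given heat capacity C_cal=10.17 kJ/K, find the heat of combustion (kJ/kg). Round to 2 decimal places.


Hc = C_cal * delta_T / m_fuel
Q_released = 10.17 * 2.92 = 29.6964 kJ
m_fuel = 0.929 g = 0.929/1000 kg = 0.000929 kg
Hc = 29.6964 / 0.000929 = 31965.98 kJ/kg


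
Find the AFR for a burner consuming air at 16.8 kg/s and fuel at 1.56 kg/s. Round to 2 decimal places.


AFR = m_air / m_fuel
AFR = 16.8 / 1.56 = 10.77


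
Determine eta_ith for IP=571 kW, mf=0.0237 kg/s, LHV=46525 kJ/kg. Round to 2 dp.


eta_ith = (IP / (mf * LHV)) * 100
Denominator = 0.0237 * 46525 = 1102.6425 kW
eta_ith = (571 / 1102.6425) * 100 = 51.78%


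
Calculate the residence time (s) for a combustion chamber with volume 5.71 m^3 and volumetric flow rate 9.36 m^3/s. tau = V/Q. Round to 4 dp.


tau = V / Q_flow
tau = 5.71 / 9.36 = 0.6100 s


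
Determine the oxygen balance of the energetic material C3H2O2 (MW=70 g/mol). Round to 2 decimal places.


OB = -1600 * (2C + H/2 - O) / MW
Inner = 2*3 + 2/2 - 2 = 5.00
OB = -1600 * 5.00 / 70 = -114.29%


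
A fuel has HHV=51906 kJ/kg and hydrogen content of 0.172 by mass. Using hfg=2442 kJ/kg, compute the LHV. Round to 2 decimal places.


LHV = HHV - hfg * 9 * H
Water correction = 2442 * 9 * 0.172 = 3780.216 kJ/kg
LHV = 51906 - 3780.216 = 48125.78 kJ/kg


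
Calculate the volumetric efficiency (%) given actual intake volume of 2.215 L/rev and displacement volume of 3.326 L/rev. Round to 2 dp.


eta_v = (V_actual / V_disp) * 100
Ratio = 2.215 / 3.326 = 0.6660
eta_v = 0.6660 * 100 = 66.60%


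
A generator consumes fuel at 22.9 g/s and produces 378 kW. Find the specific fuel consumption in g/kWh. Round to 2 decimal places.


SFC = (mf / BP) * 3600
Rate = 22.9 / 378 = 0.060582 g/(s*kW)
SFC = 0.060582 * 3600 = 218.10 g/kWh


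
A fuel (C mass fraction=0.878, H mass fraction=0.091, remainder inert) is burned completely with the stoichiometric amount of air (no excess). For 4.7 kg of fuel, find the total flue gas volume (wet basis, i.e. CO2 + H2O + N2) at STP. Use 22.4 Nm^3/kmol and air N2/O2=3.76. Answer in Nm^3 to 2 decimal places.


Per kg fuel: CO2 = (C/12 kmol)*22.4 = (0.878/12)*22.4 = 1.63893 Nm^3
Per kg fuel: H2O = (H/2 kmol)*22.4 = (0.091/2)*22.4 = 1.01920 Nm^3
O2 needed per kg fuel = C/12 + H/4 = 0.878/12 + 0.091/4 = 0.09591667 kmol
Per kg fuel: N2 = O2*3.76*22.4 = 0.09591667*3.76*22.4 = 8.07849 Nm^3
Total per kg = 1.63893 + 1.01920 + 8.07849 = 10.73662 Nm^3
Total = 10.73662 * 4.7 = 50.46 Nm^3


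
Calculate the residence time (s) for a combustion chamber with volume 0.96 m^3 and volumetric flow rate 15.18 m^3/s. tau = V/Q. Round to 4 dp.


tau = V / Q_flow
tau = 0.96 / 15.18 = 0.0632 s


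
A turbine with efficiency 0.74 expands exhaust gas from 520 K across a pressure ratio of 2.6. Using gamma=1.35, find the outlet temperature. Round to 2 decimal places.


T_out = T_in * (1 - eta * (1 - PR^(-(gamma-1)/gamma)))
Exponent = -(1.35-1)/1.35 = -0.25925926
PR^exp = 2.6^(-0.25925926) = 0.78057442
Factor = 1 - 0.74*(1 - 0.78057442) = 0.83762507
T_out = 520 * 0.83762507 = 435.57 K


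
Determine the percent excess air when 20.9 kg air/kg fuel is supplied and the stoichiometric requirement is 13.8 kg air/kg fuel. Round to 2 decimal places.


Excess air = actual - stoichiometric = 20.9 - 13.8 = 7.10 kg/kg fuel
Excess air % = (excess / stoich) * 100 = (7.10 / 13.8) * 100 = 51.45%


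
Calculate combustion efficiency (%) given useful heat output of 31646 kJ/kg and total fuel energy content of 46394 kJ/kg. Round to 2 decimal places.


Efficiency = (Q_useful / Q_fuel) * 100
Efficiency = (31646 / 46394) * 100
Efficiency = 0.6821 * 100 = 68.21%


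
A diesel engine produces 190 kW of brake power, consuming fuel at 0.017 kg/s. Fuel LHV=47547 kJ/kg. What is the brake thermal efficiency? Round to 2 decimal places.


eta_BTE = (BP / (mf * LHV)) * 100
Denominator = 0.017 * 47547 = 808.2990 kW
eta_BTE = (190 / 808.2990) * 100 = 23.51%


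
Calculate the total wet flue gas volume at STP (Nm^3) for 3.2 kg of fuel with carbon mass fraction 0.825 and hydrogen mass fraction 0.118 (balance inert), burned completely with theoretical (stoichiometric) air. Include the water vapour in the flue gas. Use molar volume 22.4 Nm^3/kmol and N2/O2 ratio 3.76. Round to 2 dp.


Per kg fuel: CO2 = (C/12 kmol)*22.4 = (0.825/12)*22.4 = 1.54000 Nm^3
Per kg fuel: H2O = (H/2 kmol)*22.4 = (0.118/2)*22.4 = 1.32160 Nm^3
O2 needed per kg fuel = C/12 + H/4 = 0.825/12 + 0.118/4 = 0.09825000 kmol
Per kg fuel: N2 = O2*3.76*22.4 = 0.09825000*3.76*22.4 = 8.27501 Nm^3
Total per kg = 1.54000 + 1.32160 + 8.27501 = 11.13661 Nm^3
Total = 11.13661 * 3.2 = 35.64 Nm^3


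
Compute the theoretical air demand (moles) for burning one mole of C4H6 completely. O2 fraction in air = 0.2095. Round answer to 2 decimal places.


Balanced combustion: C4H6 + 5.5 O2 -> 4 CO2 + 3 H2O
O2 needed = C + H/4 = 4 + 6/4 = 5.50 moles
Air moles = O2 / 0.2095 = 5.50 / 0.2095 = 26.25 moles air


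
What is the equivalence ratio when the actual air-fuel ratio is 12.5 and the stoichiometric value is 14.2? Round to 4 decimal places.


phi = AFR_stoich / AFR_actual
phi = 14.2 / 12.5 = 1.1360


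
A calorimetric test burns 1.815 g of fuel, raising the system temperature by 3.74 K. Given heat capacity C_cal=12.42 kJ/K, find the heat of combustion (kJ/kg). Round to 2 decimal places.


Hc = C_cal * delta_T / m_fuel
Q_released = 12.42 * 3.74 = 46.4508 kJ
m_fuel = 1.815 g = 1.815/1000 kg = 0.001815 kg
Hc = 46.4508 / 0.001815 = 25592.73 kJ/kg


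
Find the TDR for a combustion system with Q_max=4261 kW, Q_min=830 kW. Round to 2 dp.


TDR = Q_max / Q_min
TDR = 4261 / 830 = 5.13


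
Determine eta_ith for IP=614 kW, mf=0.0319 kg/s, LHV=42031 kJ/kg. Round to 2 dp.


eta_ith = (IP / (mf * LHV)) * 100
Denominator = 0.0319 * 42031 = 1340.7889 kW
eta_ith = (614 / 1340.7889) * 100 = 45.79%


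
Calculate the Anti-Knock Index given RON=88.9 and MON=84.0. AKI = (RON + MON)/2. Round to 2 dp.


AKI = (RON + MON) / 2
AKI = (88.9 + 84.0) / 2
AKI = 172.9 / 2 = 86.45


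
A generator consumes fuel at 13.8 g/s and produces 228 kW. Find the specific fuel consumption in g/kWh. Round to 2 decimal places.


SFC = (mf / BP) * 3600
Rate = 13.8 / 228 = 0.060526 g/(s*kW)
SFC = 0.060526 * 3600 = 217.89 g/kWh


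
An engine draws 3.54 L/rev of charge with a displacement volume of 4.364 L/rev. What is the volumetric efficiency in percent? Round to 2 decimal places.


eta_v = (V_actual / V_disp) * 100
Ratio = 3.54 / 4.364 = 0.8112
eta_v = 0.8112 * 100 = 81.12%


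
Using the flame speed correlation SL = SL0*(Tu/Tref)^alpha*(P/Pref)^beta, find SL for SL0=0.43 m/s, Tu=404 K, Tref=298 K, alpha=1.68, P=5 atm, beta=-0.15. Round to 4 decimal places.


SL = SL0 * (Tu/Tref)^alpha * (P/Pref)^beta
T ratio = 404/298 = 1.35570470
(T ratio)^alpha = 1.35570470^1.68 = 1.667391
(P/Pref)^beta = 5^(-0.15) = 0.785515
SL = 0.43 * 1.667391 * 0.785515 = 0.5632 m/s


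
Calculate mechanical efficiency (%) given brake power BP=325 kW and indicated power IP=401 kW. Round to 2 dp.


eta_mech = (BP / IP) * 100
Ratio = 325 / 401 = 0.8105
eta_mech = 0.8105 * 100 = 81.05%


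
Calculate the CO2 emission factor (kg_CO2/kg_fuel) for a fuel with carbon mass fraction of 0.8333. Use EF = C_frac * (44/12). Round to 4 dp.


EF = C_frac * (M_CO2 / M_C)
EF = 0.8333 * (44/12)
EF = 0.8333 * 3.666667 = 3.0554 kg_CO2/kg_fuel


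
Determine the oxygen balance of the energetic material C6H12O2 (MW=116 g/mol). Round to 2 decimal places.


OB = -1600 * (2C + H/2 - O) / MW
Inner = 2*6 + 12/2 - 2 = 16.00
OB = -1600 * 16.00 / 116 = -220.69%


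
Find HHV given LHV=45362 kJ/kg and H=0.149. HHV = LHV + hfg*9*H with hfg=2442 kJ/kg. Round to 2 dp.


HHV = LHV + hfg * 9 * H
Water addition = 2442 * 9 * 0.149 = 3274.722 kJ/kg
HHV = 45362 + 3274.722 = 48636.72 kJ/kg


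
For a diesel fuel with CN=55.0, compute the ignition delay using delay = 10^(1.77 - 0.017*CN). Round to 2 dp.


delay = 10^(1.77 - 0.017*CN)
Exponent = 1.77 - 0.017*55.0 = 0.8350
delay = 10^0.8350 = 6.84 ms


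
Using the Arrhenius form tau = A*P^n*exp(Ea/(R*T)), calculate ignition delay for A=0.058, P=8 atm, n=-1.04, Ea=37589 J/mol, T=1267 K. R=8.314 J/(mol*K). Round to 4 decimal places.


tau = A * P^n * exp(Ea/(R*T))
P^n = 8^(-1.04) = 0.11502346
Ea/(R*T) = 37589/(8.314*1267) = 3.568405
exp(Ea/(R*T)) = 35.459989
tau = 0.058 * 0.11502346 * 35.459989 = 0.2366 ms


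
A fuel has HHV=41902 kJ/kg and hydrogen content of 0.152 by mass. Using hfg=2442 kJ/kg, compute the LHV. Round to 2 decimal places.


LHV = HHV - hfg * 9 * H
Water correction = 2442 * 9 * 0.152 = 3340.656 kJ/kg
LHV = 41902 - 3340.656 = 38561.34 kJ/kg


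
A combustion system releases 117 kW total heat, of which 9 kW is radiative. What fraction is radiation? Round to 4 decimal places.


f_rad = Q_rad / Q_total
f_rad = 9 / 117 = 0.0769


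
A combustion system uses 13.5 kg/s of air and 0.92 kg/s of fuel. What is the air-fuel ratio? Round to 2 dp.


AFR = m_air / m_fuel
AFR = 13.5 / 0.92 = 14.67


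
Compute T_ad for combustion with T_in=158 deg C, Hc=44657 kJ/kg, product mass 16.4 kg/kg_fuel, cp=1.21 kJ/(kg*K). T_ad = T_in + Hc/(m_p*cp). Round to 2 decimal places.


T_ad = T_in + Hc / (m_p * cp)
Denominator = 16.4 * 1.21 = 19.8440
Temperature rise = 44657 / 19.8440 = 2250.40 K
T_ad = 158 + 2250.40 = 2408.40 deg C


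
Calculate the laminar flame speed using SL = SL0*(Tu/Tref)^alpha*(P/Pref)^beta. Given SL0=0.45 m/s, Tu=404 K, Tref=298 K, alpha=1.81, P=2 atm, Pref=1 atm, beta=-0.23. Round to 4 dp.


SL = SL0 * (Tu/Tref)^alpha * (P/Pref)^beta
T ratio = 404/298 = 1.35570470
(T ratio)^alpha = 1.35570470^1.81 = 1.734678
(P/Pref)^beta = 2^(-0.23) = 0.852635
SL = 0.45 * 1.734678 * 0.852635 = 0.6656 m/s


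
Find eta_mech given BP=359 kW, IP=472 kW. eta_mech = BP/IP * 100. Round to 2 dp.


eta_mech = (BP / IP) * 100
Ratio = 359 / 472 = 0.7606
eta_mech = 0.7606 * 100 = 76.06%


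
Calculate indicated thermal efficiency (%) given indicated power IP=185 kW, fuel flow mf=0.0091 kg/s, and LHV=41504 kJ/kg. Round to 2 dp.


eta_ith = (IP / (mf * LHV)) * 100
Denominator = 0.0091 * 41504 = 377.6864 kW
eta_ith = (185 / 377.6864) * 100 = 48.98%


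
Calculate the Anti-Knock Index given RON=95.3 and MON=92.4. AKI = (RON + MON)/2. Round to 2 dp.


AKI = (RON + MON) / 2
AKI = (95.3 + 92.4) / 2
AKI = 187.7 / 2 = 93.85


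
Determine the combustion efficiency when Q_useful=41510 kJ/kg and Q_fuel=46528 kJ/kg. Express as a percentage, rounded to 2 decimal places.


Efficiency = (Q_useful / Q_fuel) * 100
Efficiency = (41510 / 46528) * 100
Efficiency = 0.8922 * 100 = 89.22%


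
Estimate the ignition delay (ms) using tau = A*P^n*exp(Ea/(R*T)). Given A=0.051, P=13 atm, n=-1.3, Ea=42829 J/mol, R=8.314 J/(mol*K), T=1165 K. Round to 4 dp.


tau = A * P^n * exp(Ea/(R*T))
P^n = 13^(-1.3) = 0.03563474
Ea/(R*T) = 42829/(8.314*1165) = 4.421829
exp(Ea/(R*T)) = 83.248446
tau = 0.051 * 0.03563474 * 83.248446 = 0.1513 ms


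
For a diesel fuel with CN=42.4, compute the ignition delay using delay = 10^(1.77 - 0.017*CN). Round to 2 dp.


delay = 10^(1.77 - 0.017*CN)
Exponent = 1.77 - 0.017*42.4 = 1.0492
delay = 10^1.0492 = 11.20 ms


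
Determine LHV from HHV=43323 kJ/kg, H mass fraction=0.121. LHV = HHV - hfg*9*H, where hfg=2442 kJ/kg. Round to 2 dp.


LHV = HHV - hfg * 9 * H
Water correction = 2442 * 9 * 0.121 = 2659.338 kJ/kg
LHV = 43323 - 2659.338 = 40663.66 kJ/kg


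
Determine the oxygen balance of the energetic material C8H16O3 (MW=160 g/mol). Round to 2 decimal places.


OB = -1600 * (2C + H/2 - O) / MW
Inner = 2*8 + 16/2 - 3 = 21.00
OB = -1600 * 21.00 / 160 = -210.00%


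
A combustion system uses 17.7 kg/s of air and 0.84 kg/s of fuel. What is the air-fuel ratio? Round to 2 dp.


AFR = m_air / m_fuel
AFR = 17.7 / 0.84 = 21.07


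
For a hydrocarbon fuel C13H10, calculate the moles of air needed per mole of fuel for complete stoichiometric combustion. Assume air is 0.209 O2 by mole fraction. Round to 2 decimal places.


Balanced combustion: C13H10 + 15.5 O2 -> 13 CO2 + 5 H2O
O2 needed = C + H/4 = 13 + 10/4 = 15.50 moles
Air moles = O2 / 0.209 = 15.50 / 0.209 = 74.16 moles air


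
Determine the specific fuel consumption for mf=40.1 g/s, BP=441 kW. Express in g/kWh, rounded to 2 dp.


SFC = (mf / BP) * 3600
Rate = 40.1 / 441 = 0.090930 g/(s*kW)
SFC = 0.090930 * 3600 = 327.35 g/kWh


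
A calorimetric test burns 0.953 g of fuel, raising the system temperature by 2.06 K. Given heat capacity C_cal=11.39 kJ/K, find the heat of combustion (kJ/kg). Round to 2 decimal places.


Hc = C_cal * delta_T / m_fuel
Q_released = 11.39 * 2.06 = 23.4634 kJ
m_fuel = 0.953 g = 0.953/1000 kg = 0.000953 kg
Hc = 23.4634 / 0.000953 = 24620.57 kJ/kg


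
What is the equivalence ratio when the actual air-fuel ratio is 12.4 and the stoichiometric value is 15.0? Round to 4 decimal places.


phi = AFR_stoich / AFR_actual
phi = 15.0 / 12.4 = 1.2097


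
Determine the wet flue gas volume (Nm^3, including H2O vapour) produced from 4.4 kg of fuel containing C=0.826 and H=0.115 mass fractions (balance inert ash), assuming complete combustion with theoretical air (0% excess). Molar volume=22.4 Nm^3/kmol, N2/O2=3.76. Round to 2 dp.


Per kg fuel: CO2 = (C/12 kmol)*22.4 = (0.826/12)*22.4 = 1.54187 Nm^3
Per kg fuel: H2O = (H/2 kmol)*22.4 = (0.115/2)*22.4 = 1.28800 Nm^3
O2 needed per kg fuel = C/12 + H/4 = 0.826/12 + 0.115/4 = 0.09758333 kmol
Per kg fuel: N2 = O2*3.76*22.4 = 0.09758333*3.76*22.4 = 8.21886 Nm^3
Total per kg = 1.54187 + 1.28800 + 8.21886 = 11.04873 Nm^3
Total = 11.04873 * 4.4 = 48.61 Nm^3


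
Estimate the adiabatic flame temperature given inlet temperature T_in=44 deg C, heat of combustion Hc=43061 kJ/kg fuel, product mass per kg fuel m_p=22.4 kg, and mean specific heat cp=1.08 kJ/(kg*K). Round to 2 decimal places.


T_ad = T_in + Hc / (m_p * cp)
Denominator = 22.4 * 1.08 = 24.1920
Temperature rise = 43061 / 24.1920 = 1779.97 K
T_ad = 44 + 1779.97 = 1823.97 deg C


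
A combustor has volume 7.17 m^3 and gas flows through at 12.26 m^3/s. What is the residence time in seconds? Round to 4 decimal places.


tau = V / Q_flow
tau = 7.17 / 12.26 = 0.5848 s


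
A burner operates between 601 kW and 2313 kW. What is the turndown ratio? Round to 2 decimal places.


TDR = Q_max / Q_min
TDR = 2313 / 601 = 3.85


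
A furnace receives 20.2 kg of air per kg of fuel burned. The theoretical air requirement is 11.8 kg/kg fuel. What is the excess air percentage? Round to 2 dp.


Excess air = actual - stoichiometric = 20.2 - 11.8 = 8.40 kg/kg fuel
Excess air % = (excess / stoich) * 100 = (8.40 / 11.8) * 100 = 71.19%


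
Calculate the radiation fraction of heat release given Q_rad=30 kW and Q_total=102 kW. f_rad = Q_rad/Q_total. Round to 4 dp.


f_rad = Q_rad / Q_total
f_rad = 30 / 102 = 0.2941


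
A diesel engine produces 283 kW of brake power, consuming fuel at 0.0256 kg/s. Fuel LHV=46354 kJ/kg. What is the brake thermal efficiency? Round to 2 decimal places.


eta_BTE = (BP / (mf * LHV)) * 100
Denominator = 0.0256 * 46354 = 1186.6624 kW
eta_BTE = (283 / 1186.6624) * 100 = 23.85%


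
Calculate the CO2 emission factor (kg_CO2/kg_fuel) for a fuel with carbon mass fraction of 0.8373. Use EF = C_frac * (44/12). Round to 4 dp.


EF = C_frac * (M_CO2 / M_C)
EF = 0.8373 * (44/12)
EF = 0.8373 * 3.666667 = 3.0701 kg_CO2/kg_fuel


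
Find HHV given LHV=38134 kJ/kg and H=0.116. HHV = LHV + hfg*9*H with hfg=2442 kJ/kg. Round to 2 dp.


HHV = LHV + hfg * 9 * H
Water addition = 2442 * 9 * 0.116 = 2549.448 kJ/kg
HHV = 38134 + 2549.448 = 40683.45 kJ/kg


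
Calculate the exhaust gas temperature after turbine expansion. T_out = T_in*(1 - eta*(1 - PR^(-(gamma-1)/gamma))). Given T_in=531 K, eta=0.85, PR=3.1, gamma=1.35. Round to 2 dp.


T_out = T_in * (1 - eta * (1 - PR^(-(gamma-1)/gamma)))
Exponent = -(1.35-1)/1.35 = -0.25925926
PR^exp = 3.1^(-0.25925926) = 0.74577862
Factor = 1 - 0.85*(1 - 0.74577862) = 0.78391183
T_out = 531 * 0.78391183 = 416.26 K


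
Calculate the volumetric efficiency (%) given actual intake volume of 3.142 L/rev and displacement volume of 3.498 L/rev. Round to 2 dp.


eta_v = (V_actual / V_disp) * 100
Ratio = 3.142 / 3.498 = 0.8982
eta_v = 0.8982 * 100 = 89.82%


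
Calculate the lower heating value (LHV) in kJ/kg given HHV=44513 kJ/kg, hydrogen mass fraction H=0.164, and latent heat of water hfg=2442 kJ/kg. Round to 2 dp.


LHV = HHV - hfg * 9 * H
Water correction = 2442 * 9 * 0.164 = 3604.392 kJ/kg
LHV = 44513 - 3604.392 = 40908.61 kJ/kg


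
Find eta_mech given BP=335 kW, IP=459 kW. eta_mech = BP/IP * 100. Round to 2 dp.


eta_mech = (BP / IP) * 100
Ratio = 335 / 459 = 0.7298
eta_mech = 0.7298 * 100 = 72.98%


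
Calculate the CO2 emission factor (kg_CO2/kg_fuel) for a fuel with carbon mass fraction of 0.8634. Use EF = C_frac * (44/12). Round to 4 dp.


EF = C_frac * (M_CO2 / M_C)
EF = 0.8634 * (44/12)
EF = 0.8634 * 3.666667 = 3.1658 kg_CO2/kg_fuel


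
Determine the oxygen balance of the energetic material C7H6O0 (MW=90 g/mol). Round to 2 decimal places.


OB = -1600 * (2C + H/2 - O) / MW
Inner = 2*7 + 6/2 - 0 = 17.00
OB = -1600 * 17.00 / 90 = -302.22%


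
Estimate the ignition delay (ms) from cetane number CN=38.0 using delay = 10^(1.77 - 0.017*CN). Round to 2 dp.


delay = 10^(1.77 - 0.017*CN)
Exponent = 1.77 - 0.017*38.0 = 1.1240
delay = 10^1.1240 = 13.30 ms


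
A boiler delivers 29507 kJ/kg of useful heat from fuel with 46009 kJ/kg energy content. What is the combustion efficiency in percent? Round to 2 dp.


Efficiency = (Q_useful / Q_fuel) * 100
Efficiency = (29507 / 46009) * 100
Efficiency = 0.6413 * 100 = 64.13%


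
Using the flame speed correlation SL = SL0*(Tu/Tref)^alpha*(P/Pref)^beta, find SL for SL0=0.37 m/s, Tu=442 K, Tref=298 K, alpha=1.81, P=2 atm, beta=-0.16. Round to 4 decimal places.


SL = SL0 * (Tu/Tref)^alpha * (P/Pref)^beta
T ratio = 442/298 = 1.48322148
(T ratio)^alpha = 1.48322148^1.81 = 2.041187
(P/Pref)^beta = 2^(-0.16) = 0.895025
SL = 0.37 * 2.041187 * 0.895025 = 0.6760 m/s


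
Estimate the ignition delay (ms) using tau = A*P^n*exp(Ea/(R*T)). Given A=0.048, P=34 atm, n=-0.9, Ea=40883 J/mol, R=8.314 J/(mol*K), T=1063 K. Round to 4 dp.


tau = A * P^n * exp(Ea/(R*T))
P^n = 34^(-0.9) = 0.04184745
Ea/(R*T) = 40883/(8.314*1063) = 4.625934
exp(Ea/(R*T)) = 102.098132
tau = 0.048 * 0.04184745 * 102.098132 = 0.2051 ms


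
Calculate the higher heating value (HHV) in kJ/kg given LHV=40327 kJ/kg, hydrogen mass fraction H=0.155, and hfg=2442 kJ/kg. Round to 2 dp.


HHV = LHV + hfg * 9 * H
Water addition = 2442 * 9 * 0.155 = 3406.590 kJ/kg
HHV = 40327 + 3406.590 = 43733.59 kJ/kg


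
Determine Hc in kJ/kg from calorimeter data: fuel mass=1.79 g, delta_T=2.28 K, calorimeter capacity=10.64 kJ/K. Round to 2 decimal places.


Hc = C_cal * delta_T / m_fuel
Q_released = 10.64 * 2.28 = 24.2592 kJ
m_fuel = 1.79 g = 1.79/1000 kg = 0.001790 kg
Hc = 24.2592 / 0.001790 = 13552.63 kJ/kg


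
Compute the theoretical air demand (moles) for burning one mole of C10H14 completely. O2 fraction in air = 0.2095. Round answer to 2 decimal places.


Balanced combustion: C10H14 + 13.5 O2 -> 10 CO2 + 7 H2O
O2 needed = C + H/4 = 10 + 14/4 = 13.50 moles
Air moles = O2 / 0.2095 = 13.50 / 0.2095 = 64.44 moles air


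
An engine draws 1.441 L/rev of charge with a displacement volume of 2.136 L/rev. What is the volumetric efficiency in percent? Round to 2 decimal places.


eta_v = (V_actual / V_disp) * 100
Ratio = 1.441 / 2.136 = 0.6746
eta_v = 0.6746 * 100 = 67.46%


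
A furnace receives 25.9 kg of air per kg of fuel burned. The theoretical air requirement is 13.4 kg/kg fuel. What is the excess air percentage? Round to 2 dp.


Excess air = actual - stoichiometric = 25.9 - 13.4 = 12.50 kg/kg fuel
Excess air % = (excess / stoich) * 100 = (12.50 / 13.4) * 100 = 93.28%


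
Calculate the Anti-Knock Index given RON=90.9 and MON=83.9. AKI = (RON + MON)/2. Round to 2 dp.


AKI = (RON + MON) / 2
AKI = (90.9 + 83.9) / 2
AKI = 174.8 / 2 = 87.40


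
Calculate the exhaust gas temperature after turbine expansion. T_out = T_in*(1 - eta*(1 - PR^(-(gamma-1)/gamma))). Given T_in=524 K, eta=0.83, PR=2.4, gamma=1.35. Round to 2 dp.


T_out = T_in * (1 - eta * (1 - PR^(-(gamma-1)/gamma)))
Exponent = -(1.35-1)/1.35 = -0.25925926
PR^exp = 2.4^(-0.25925926) = 0.79694200
Factor = 1 - 0.83*(1 - 0.79694200) = 0.83146186
T_out = 524 * 0.83146186 = 435.69 K


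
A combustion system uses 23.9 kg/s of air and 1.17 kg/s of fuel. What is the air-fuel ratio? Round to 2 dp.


AFR = m_air / m_fuel
AFR = 23.9 / 1.17 = 20.43


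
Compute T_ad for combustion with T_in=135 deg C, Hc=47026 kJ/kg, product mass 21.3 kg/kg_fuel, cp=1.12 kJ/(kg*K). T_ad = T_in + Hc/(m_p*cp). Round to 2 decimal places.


T_ad = T_in + Hc / (m_p * cp)
Denominator = 21.3 * 1.12 = 23.8560
Temperature rise = 47026 / 23.8560 = 1971.24 K
T_ad = 135 + 1971.24 = 2106.24 deg C


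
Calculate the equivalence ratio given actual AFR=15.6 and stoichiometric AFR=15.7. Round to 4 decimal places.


phi = AFR_stoich / AFR_actual
phi = 15.7 / 15.6 = 1.0064


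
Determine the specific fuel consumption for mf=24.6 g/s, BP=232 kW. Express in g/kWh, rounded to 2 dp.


SFC = (mf / BP) * 3600
Rate = 24.6 / 232 = 0.106034 g/(s*kW)
SFC = 0.106034 * 3600 = 381.72 g/kWh


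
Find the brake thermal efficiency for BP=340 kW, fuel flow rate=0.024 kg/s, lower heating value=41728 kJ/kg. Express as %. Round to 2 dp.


eta_BTE = (BP / (mf * LHV)) * 100
Denominator = 0.024 * 41728 = 1001.4720 kW
eta_BTE = (340 / 1001.4720) * 100 = 33.95%


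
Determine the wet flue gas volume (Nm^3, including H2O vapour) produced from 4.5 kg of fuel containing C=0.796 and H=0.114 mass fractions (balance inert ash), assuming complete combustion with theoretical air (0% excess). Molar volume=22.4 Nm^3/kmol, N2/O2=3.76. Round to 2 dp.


Per kg fuel: CO2 = (C/12 kmol)*22.4 = (0.796/12)*22.4 = 1.48587 Nm^3
Per kg fuel: H2O = (H/2 kmol)*22.4 = (0.114/2)*22.4 = 1.27680 Nm^3
O2 needed per kg fuel = C/12 + H/4 = 0.796/12 + 0.114/4 = 0.09483333 kmol
Per kg fuel: N2 = O2*3.76*22.4 = 0.09483333*3.76*22.4 = 7.98724 Nm^3
Total per kg = 1.48587 + 1.27680 + 7.98724 = 10.74991 Nm^3
Total = 10.74991 * 4.5 = 48.37 Nm^3


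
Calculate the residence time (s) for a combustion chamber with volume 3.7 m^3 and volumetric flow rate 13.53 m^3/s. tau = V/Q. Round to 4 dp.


tau = V / Q_flow
tau = 3.7 / 13.53 = 0.2735 s


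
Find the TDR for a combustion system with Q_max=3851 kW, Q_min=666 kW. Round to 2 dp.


TDR = Q_max / Q_min
TDR = 3851 / 666 = 5.78


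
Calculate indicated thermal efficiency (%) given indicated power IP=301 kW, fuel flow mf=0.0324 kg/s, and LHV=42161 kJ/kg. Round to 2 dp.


eta_ith = (IP / (mf * LHV)) * 100
Denominator = 0.0324 * 42161 = 1366.0164 kW
eta_ith = (301 / 1366.0164) * 100 = 22.03%


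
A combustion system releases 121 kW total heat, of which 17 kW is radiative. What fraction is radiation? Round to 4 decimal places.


f_rad = Q_rad / Q_total
f_rad = 17 / 121 = 0.1405


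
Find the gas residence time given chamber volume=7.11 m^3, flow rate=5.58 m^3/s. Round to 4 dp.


tau = V / Q_flow
tau = 7.11 / 5.58 = 1.2742 s


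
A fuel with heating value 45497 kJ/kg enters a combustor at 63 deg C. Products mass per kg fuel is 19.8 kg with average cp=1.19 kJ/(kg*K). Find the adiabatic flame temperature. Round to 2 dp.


T_ad = T_in + Hc / (m_p * cp)
Denominator = 19.8 * 1.19 = 23.5620
Temperature rise = 45497 / 23.5620 = 1930.95 K
T_ad = 63 + 1930.95 = 1993.95 deg C


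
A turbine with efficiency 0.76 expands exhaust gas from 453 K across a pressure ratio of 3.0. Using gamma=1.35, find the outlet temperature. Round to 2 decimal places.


T_out = T_in * (1 - eta * (1 - PR^(-(gamma-1)/gamma)))
Exponent = -(1.35-1)/1.35 = -0.25925926
PR^exp = 3.0^(-0.25925926) = 0.75214556
Factor = 1 - 0.76*(1 - 0.75214556) = 0.81163063
T_out = 453 * 0.81163063 = 367.67 K


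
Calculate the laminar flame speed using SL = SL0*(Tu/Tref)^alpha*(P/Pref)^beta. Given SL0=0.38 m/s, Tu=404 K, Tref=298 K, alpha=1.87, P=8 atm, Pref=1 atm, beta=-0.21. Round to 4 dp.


SL = SL0 * (Tu/Tref)^alpha * (P/Pref)^beta
T ratio = 404/298 = 1.35570470
(T ratio)^alpha = 1.35570470^1.87 = 1.766643
(P/Pref)^beta = 8^(-0.21) = 0.646176
SL = 0.38 * 1.766643 * 0.646176 = 0.4338 m/s


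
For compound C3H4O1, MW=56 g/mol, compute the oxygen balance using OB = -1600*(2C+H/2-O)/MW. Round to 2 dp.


OB = -1600 * (2C + H/2 - O) / MW
Inner = 2*3 + 4/2 - 1 = 7.00
OB = -1600 * 7.00 / 56 = -200.00%


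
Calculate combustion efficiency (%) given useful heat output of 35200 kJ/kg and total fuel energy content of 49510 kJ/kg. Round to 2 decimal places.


Efficiency = (Q_useful / Q_fuel) * 100
Efficiency = (35200 / 49510) * 100
Efficiency = 0.7110 * 100 = 71.10%


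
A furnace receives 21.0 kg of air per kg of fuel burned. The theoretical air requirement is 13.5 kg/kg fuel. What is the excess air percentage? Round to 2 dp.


Excess air = actual - stoichiometric = 21.0 - 13.5 = 7.50 kg/kg fuel
Excess air % = (excess / stoich) * 100 = (7.50 / 13.5) * 100 = 55.56%


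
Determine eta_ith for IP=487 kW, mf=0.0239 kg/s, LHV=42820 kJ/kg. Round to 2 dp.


eta_ith = (IP / (mf * LHV)) * 100
Denominator = 0.0239 * 42820 = 1023.3980 kW
eta_ith = (487 / 1023.3980) * 100 = 47.59%


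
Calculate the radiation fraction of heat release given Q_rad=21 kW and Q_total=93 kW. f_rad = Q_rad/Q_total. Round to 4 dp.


f_rad = Q_rad / Q_total
f_rad = 21 / 93 = 0.2258


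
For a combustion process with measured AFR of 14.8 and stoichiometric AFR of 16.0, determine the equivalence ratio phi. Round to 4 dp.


phi = AFR_stoich / AFR_actual
phi = 16.0 / 14.8 = 1.0811


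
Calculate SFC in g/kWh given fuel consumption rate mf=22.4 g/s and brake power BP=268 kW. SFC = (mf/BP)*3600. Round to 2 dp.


SFC = (mf / BP) * 3600
Rate = 22.4 / 268 = 0.083582 g/(s*kW)
SFC = 0.083582 * 3600 = 300.90 g/kWh


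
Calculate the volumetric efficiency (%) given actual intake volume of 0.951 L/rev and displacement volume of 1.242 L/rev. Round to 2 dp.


eta_v = (V_actual / V_disp) * 100
Ratio = 0.951 / 1.242 = 0.7657
eta_v = 0.7657 * 100 = 76.57%


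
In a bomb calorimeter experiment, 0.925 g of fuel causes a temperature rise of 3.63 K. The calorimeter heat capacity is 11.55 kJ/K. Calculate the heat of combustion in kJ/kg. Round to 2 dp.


Hc = C_cal * delta_T / m_fuel
Q_released = 11.55 * 3.63 = 41.9265 kJ
m_fuel = 0.925 g = 0.925/1000 kg = 0.000925 kg
Hc = 41.9265 / 0.000925 = 45325.95 kJ/kg


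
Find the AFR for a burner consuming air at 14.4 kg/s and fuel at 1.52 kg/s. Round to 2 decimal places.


AFR = m_air / m_fuel
AFR = 14.4 / 1.52 = 9.47


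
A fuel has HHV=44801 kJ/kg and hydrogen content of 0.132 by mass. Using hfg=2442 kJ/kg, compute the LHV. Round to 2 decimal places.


LHV = HHV - hfg * 9 * H
Water correction = 2442 * 9 * 0.132 = 2901.096 kJ/kg
LHV = 44801 - 2901.096 = 41899.90 kJ/kg


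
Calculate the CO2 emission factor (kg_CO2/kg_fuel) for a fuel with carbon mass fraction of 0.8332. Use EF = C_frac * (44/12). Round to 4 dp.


EF = C_frac * (M_CO2 / M_C)
EF = 0.8332 * (44/12)
EF = 0.8332 * 3.666667 = 3.0551 kg_CO2/kg_fuel


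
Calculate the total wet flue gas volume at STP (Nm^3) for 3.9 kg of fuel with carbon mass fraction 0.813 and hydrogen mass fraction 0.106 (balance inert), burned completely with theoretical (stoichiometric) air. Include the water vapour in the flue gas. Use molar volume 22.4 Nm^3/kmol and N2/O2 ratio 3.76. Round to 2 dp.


Per kg fuel: CO2 = (C/12 kmol)*22.4 = (0.813/12)*22.4 = 1.51760 Nm^3
Per kg fuel: H2O = (H/2 kmol)*22.4 = (0.106/2)*22.4 = 1.18720 Nm^3
O2 needed per kg fuel = C/12 + H/4 = 0.813/12 + 0.106/4 = 0.09425000 kmol
Per kg fuel: N2 = O2*3.76*22.4 = 0.09425000*3.76*22.4 = 7.93811 Nm^3
Total per kg = 1.51760 + 1.18720 + 7.93811 = 10.64291 Nm^3
Total = 10.64291 * 3.9 = 41.51 Nm^3


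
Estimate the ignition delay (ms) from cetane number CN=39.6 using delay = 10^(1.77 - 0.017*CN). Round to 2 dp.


delay = 10^(1.77 - 0.017*CN)
Exponent = 1.77 - 0.017*39.6 = 1.0968
delay = 10^1.0968 = 12.50 ms


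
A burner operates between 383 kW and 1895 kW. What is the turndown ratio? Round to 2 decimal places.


TDR = Q_max / Q_min
TDR = 1895 / 383 = 4.95


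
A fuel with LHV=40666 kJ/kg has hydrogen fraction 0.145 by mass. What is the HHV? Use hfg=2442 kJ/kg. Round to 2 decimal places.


HHV = LHV + hfg * 9 * H
Water addition = 2442 * 9 * 0.145 = 3186.810 kJ/kg
HHV = 40666 + 3186.810 = 43852.81 kJ/kg


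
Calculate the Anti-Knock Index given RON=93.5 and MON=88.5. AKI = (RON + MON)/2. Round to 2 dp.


AKI = (RON + MON) / 2
AKI = (93.5 + 88.5) / 2
AKI = 182.0 / 2 = 91.00


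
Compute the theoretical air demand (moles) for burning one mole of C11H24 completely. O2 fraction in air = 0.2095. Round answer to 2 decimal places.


Balanced combustion: C11H24 + 17 O2 -> 11 CO2 + 12 H2O
O2 needed = C + H/4 = 11 + 24/4 = 17.00 moles
Air moles = O2 / 0.2095 = 17.00 / 0.2095 = 81.15 moles air


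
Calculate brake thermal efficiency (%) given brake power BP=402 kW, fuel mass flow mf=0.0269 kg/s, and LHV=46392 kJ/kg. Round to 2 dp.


eta_BTE = (BP / (mf * LHV)) * 100
Denominator = 0.0269 * 46392 = 1247.9448 kW
eta_BTE = (402 / 1247.9448) * 100 = 32.21%


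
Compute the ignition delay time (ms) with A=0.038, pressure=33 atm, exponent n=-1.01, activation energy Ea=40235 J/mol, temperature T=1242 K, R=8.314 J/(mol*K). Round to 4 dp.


tau = A * P^n * exp(Ea/(R*T))
P^n = 33^(-1.01) = 0.02926179
Ea/(R*T) = 40235/(8.314*1242) = 3.896479
exp(Ea/(R*T)) = 49.228831
tau = 0.038 * 0.02926179 * 49.228831 = 0.0547 ms


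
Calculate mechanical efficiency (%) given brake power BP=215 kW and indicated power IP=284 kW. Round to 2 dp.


eta_mech = (BP / IP) * 100
Ratio = 215 / 284 = 0.7570
eta_mech = 0.7570 * 100 = 75.70%


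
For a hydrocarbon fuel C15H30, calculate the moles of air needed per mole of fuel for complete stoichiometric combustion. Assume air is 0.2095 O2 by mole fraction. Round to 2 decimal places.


Balanced combustion: C15H30 + 22.5 O2 -> 15 CO2 + 15 H2O
O2 needed = C + H/4 = 15 + 30/4 = 22.50 moles
Air moles = O2 / 0.2095 = 22.50 / 0.2095 = 107.40 moles air


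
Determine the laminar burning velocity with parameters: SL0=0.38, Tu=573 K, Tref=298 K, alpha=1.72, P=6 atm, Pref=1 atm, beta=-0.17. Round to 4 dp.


SL = SL0 * (Tu/Tref)^alpha * (P/Pref)^beta
T ratio = 573/298 = 1.92281879
(T ratio)^alpha = 1.92281879^1.72 = 3.078747
(P/Pref)^beta = 6^(-0.17) = 0.737419
SL = 0.38 * 3.078747 * 0.737419 = 0.8627 m/s


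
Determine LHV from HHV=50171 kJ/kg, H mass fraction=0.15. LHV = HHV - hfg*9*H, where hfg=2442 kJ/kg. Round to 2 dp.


LHV = HHV - hfg * 9 * H
Water correction = 2442 * 9 * 0.15 = 3296.700 kJ/kg
LHV = 50171 - 3296.700 = 46874.30 kJ/kg


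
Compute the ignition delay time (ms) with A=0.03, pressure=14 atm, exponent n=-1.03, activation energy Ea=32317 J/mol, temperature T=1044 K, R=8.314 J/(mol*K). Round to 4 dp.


tau = A * P^n * exp(Ea/(R*T))
P^n = 14^(-1.03) = 0.06599152
Ea/(R*T) = 32317/(8.314*1044) = 3.723236
exp(Ea/(R*T)) = 41.398126
tau = 0.03 * 0.06599152 * 41.398126 = 0.0820 ms


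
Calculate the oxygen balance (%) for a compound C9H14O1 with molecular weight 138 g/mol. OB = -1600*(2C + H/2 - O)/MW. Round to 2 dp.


OB = -1600 * (2C + H/2 - O) / MW
Inner = 2*9 + 14/2 - 1 = 24.00
OB = -1600 * 24.00 / 138 = -278.26%


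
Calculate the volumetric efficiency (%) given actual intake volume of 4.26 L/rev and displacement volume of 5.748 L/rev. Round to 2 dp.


eta_v = (V_actual / V_disp) * 100
Ratio = 4.26 / 5.748 = 0.7411
eta_v = 0.7411 * 100 = 74.11%


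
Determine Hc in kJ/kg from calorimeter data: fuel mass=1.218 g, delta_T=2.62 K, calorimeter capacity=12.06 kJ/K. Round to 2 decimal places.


Hc = C_cal * delta_T / m_fuel
Q_released = 12.06 * 2.62 = 31.5972 kJ
m_fuel = 1.218 g = 1.218/1000 kg = 0.001218 kg
Hc = 31.5972 / 0.001218 = 25941.87 kJ/kg


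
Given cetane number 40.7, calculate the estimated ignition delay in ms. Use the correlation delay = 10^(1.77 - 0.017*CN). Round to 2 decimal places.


delay = 10^(1.77 - 0.017*CN)
Exponent = 1.77 - 0.017*40.7 = 1.0781
delay = 10^1.0781 = 11.97 ms


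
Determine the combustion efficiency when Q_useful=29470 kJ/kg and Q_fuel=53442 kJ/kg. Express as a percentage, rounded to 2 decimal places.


Efficiency = (Q_useful / Q_fuel) * 100
Efficiency = (29470 / 53442) * 100
Efficiency = 0.5514 * 100 = 55.14%


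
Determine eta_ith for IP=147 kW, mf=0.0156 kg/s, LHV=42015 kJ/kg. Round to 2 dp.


eta_ith = (IP / (mf * LHV)) * 100
Denominator = 0.0156 * 42015 = 655.4340 kW
eta_ith = (147 / 655.4340) * 100 = 22.43%


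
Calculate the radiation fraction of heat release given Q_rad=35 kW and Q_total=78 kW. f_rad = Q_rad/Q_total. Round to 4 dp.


f_rad = Q_rad / Q_total
f_rad = 35 / 78 = 0.4487


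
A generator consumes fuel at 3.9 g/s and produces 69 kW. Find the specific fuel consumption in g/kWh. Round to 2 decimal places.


SFC = (mf / BP) * 3600
Rate = 3.9 / 69 = 0.056522 g/(s*kW)
SFC = 0.056522 * 3600 = 203.48 g/kWh


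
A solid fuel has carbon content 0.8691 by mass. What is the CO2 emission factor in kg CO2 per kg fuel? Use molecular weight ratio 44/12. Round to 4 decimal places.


EF = C_frac * (M_CO2 / M_C)
EF = 0.8691 * (44/12)
EF = 0.8691 * 3.666667 = 3.1867 kg_CO2/kg_fuel


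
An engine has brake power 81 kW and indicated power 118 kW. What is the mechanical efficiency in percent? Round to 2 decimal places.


eta_mech = (BP / IP) * 100
Ratio = 81 / 118 = 0.6864
eta_mech = 0.6864 * 100 = 68.64%


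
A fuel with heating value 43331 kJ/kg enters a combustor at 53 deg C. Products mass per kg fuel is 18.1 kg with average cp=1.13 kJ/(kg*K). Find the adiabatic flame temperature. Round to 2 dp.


T_ad = T_in + Hc / (m_p * cp)
Denominator = 18.1 * 1.13 = 20.4530
Temperature rise = 43331 / 20.4530 = 2118.56 K
T_ad = 53 + 2118.56 = 2171.56 deg C


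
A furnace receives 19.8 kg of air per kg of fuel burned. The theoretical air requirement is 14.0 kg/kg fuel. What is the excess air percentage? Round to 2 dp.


Excess air = actual - stoichiometric = 19.8 - 14.0 = 5.80 kg/kg fuel
Excess air % = (excess / stoich) * 100 = (5.80 / 14.0) * 100 = 41.43%


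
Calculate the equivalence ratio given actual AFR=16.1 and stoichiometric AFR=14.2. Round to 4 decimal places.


phi = AFR_stoich / AFR_actual
phi = 14.2 / 16.1 = 0.8820


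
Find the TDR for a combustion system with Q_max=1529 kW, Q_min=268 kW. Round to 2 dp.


TDR = Q_max / Q_min
TDR = 1529 / 268 = 5.71


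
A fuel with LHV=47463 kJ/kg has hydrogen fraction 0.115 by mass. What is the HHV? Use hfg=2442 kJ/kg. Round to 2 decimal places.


HHV = LHV + hfg * 9 * H
Water addition = 2442 * 9 * 0.115 = 2527.470 kJ/kg
HHV = 47463 + 2527.470 = 49990.47 kJ/kg


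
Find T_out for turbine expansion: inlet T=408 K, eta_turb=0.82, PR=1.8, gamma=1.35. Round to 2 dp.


T_out = T_in * (1 - eta * (1 - PR^(-(gamma-1)/gamma)))
Exponent = -(1.35-1)/1.35 = -0.25925926
PR^exp = 1.8^(-0.25925926) = 0.85865408
Factor = 1 - 0.82*(1 - 0.85865408) = 0.88409635
T_out = 408 * 0.88409635 = 360.71 K


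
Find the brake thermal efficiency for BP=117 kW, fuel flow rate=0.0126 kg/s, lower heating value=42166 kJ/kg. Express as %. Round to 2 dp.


eta_BTE = (BP / (mf * LHV)) * 100
Denominator = 0.0126 * 42166 = 531.2916 kW
eta_BTE = (117 / 531.2916) * 100 = 22.02%


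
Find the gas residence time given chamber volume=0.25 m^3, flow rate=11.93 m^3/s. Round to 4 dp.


tau = V / Q_flow
tau = 0.25 / 11.93 = 0.0210 s
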